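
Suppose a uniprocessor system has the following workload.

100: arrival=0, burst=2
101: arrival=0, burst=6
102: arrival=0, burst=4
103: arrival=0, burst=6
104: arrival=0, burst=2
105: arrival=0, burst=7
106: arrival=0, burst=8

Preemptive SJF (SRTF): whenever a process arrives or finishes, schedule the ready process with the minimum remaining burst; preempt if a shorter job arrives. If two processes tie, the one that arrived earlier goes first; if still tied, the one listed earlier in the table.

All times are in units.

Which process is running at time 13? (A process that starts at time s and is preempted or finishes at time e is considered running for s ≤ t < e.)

101

Gantt: | 100 0-2 | 104 2-4 | 102 4-8 | 101 8-14 | 103 14-20 | 105 20-27 | 106 27-35 |
Completion: 100=2  101=14  102=8  103=20  104=4  105=27  106=35
Turnaround (C−A): 100=2  101=14  102=8  103=20  104=4  105=27  106=35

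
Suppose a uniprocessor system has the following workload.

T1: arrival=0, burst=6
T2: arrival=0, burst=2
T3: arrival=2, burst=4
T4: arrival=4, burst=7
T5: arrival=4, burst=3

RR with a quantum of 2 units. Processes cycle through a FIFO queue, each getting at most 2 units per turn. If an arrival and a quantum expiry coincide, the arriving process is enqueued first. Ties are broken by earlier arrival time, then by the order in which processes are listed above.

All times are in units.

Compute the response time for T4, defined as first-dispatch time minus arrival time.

4

Schedule: | T1 0-2 | T2 2-4 | T3 4-6 | T1 6-8 | T4 8-10 | T5 10-12 | T3 12-14 | T1 14-16 | T4 16-18 | T5 18-19 | T4 19-22 |
Completion: T1=16  T2=4  T3=14  T4=22  T5=19
Response(T4) = first start − arrival = 8 − 4 = 4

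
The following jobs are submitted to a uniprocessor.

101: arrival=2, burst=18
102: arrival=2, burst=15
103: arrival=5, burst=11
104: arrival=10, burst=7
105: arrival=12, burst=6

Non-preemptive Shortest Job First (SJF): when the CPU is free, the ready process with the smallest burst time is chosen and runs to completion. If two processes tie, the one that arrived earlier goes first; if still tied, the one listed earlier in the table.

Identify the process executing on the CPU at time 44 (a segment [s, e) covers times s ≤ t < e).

101

Schedule: | idle 0-2 | 102 2-17 | 105 17-23 | 104 23-30 | 103 30-41 | 101 41-59 |
Completion: 101=59  102=17  103=41  104=30  105=23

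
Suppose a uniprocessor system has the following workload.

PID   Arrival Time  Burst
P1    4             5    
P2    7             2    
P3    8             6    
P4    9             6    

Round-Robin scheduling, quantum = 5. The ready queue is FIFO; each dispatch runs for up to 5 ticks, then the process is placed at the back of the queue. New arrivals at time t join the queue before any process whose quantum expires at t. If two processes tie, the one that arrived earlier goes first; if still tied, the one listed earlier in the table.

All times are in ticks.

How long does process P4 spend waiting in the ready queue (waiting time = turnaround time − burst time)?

Schedule: | idle 0-4 | P1 4-9 | P2 9-11 | P3 11-16 | P4 16-21 | P3 21-22 | P4 22-23 |
Completion: P1=9  P2=11  P3=22  P4=23
Turnaround (C−A): P1=5  P2=4  P3=14  P4=14
Waiting(P4) = turnaround − burst = 14 − 6 = 8

8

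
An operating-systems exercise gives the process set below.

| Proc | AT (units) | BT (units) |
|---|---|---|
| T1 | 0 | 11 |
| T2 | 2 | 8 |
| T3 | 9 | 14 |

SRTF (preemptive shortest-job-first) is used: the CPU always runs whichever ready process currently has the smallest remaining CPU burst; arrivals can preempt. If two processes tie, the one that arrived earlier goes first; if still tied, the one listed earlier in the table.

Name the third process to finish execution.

Gantt: | T1 0-2 | T2 2-10 | T1 10-19 | T3 19-33 |
Completion: T1=19  T2=10  T3=33
Turnaround (C−A): T1=19  T2=8  T3=24
Finish order: T2 → T1 → T3

T3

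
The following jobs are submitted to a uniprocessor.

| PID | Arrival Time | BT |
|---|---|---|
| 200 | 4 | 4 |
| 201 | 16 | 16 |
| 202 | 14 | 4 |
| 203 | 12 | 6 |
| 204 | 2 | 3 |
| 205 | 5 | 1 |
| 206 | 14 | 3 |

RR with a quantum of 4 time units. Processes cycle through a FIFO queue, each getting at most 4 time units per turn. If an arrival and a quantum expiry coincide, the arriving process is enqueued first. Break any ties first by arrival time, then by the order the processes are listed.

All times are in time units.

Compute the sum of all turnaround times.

Timeline: | idle 0-2 | 204 2-5 | 200 5-9 | 205 9-10 | idle 10-12 | 203 12-16 | 202 16-20 | 206 20-23 | 201 23-27 | 203 27-29 | 201 29-41 |
Completion: 200=9  201=41  202=20  203=29  204=5  205=10  206=23
Turnaround (C−A): 200=5  201=25  202=6  203=17  204=3  205=5  206=9
Turnaround = completion − arrival: 200=5, 201=25, 202=6, 203=17, 204=3, 205=5, 206=9
Total turnaround = 5 + 25 + 6 + 17 + 3 + 5 + 9 = 70

70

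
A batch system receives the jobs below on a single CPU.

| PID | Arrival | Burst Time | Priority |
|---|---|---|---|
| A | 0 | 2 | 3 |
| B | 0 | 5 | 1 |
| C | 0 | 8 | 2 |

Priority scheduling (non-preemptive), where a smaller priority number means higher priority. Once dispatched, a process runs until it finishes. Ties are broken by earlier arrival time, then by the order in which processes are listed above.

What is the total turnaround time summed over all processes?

Timeline: | B 0-5 | C 5-13 | A 13-15 |
Completion: A=15  B=5  C=13
Turnaround = completion − arrival: A=15, B=5, C=13
Total turnaround = 15 + 5 + 13 = 33

33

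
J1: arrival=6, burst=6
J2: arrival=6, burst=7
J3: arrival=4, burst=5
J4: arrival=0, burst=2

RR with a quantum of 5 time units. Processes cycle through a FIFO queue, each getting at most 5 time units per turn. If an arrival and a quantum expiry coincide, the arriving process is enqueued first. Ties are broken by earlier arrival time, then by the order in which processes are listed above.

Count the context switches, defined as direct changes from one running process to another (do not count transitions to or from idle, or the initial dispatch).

4

Gantt: | J4 0-2 | idle 2-4 | J3 4-9 | J1 9-14 | J2 14-19 | J1 19-20 | J2 20-22 |
Completion: J1=20  J2=22  J3=9  J4=2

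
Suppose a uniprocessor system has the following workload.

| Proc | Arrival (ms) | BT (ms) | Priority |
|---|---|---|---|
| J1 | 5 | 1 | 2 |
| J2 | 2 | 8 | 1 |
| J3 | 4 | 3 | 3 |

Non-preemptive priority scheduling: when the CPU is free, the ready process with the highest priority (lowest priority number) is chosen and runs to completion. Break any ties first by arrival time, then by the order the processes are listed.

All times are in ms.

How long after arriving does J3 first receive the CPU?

Schedule: | idle 0-2 | J2 2-10 | J1 10-11 | J3 11-14 |
Completion: J1=11  J2=10  J3=14
Turnaround (C−A): J1=6  J2=8  J3=10
Response(J3) = first start − arrival = 11 − 4 = 7

7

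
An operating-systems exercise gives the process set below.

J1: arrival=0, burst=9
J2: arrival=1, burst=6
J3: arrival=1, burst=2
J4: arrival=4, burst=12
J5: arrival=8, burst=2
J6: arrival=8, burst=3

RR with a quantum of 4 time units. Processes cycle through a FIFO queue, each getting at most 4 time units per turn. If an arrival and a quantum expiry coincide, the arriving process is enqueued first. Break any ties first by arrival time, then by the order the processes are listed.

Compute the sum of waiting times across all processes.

86

Timeline: | J1 0-4 | J2 4-8 | J3 8-10 | J4 10-14 | J1 14-18 | J5 18-20 | J6 20-23 | J2 23-25 | J4 25-29 | J1 29-30 | J4 30-34 |
Completion: J1=30  J2=25  J3=10  J4=34  J5=20  J6=23
Turnaround (C−A): J1=30  J2=24  J3=9  J4=30  J5=12  J6=15
Waiting = turnaround − burst: J1=21, J2=18, J3=7, J4=18, J5=10, J6=12
Total waiting = 21 + 18 + 7 + 18 + 10 + 12 = 86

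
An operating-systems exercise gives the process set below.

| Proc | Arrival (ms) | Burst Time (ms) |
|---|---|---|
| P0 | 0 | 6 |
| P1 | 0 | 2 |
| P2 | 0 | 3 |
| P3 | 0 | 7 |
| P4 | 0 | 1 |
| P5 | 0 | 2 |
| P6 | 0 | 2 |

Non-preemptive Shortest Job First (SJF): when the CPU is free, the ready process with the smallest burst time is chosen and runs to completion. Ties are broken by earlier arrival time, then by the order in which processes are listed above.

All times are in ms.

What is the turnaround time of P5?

Gantt: | P4 0-1 | P1 1-3 | P5 3-5 | P6 5-7 | P2 7-10 | P0 10-16 | P3 16-23 |
Completion: P0=16  P1=3  P2=10  P3=23  P4=1  P5=5  P6=7
Turnaround(P5) = completion − arrival = 5 − 0 = 5

5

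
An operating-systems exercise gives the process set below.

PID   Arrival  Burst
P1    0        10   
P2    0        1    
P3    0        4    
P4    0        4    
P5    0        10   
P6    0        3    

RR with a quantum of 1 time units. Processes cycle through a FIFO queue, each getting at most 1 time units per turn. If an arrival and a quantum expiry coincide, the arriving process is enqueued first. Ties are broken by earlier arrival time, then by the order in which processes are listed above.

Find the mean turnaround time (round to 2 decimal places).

19.67

Timeline: | P1 0-1 | P2 1-2 | P3 2-3 | P4 3-4 | P5 4-5 | P6 5-6 | P1 6-7 | P3 7-8 | P4 8-9 | P5 9-10 | P6 10-11 | P1 11-12 | P3 12-13 | P4 13-14 | P5 14-15 | P6 15-16 | P1 16-17 | P3 17-18 | P4 18-19 | P5 19-20 | P1 20-21 | P5 21-22 | P1 22-23 | P5 23-24 | P1 24-25 | P5 25-26 | P1 26-27 | P5 27-28 | P1 28-29 | P5 29-30 | P1 30-31 | P5 31-32 |
Completion: P1=31  P2=2  P3=18  P4=19  P5=32  P6=16
Turnaround times: P1=31, P2=2, P3=18, P4=19, P5=32, P6=16
Average turnaround = (31+2+18+19+32+16) / 6 = 118/6 = 19.67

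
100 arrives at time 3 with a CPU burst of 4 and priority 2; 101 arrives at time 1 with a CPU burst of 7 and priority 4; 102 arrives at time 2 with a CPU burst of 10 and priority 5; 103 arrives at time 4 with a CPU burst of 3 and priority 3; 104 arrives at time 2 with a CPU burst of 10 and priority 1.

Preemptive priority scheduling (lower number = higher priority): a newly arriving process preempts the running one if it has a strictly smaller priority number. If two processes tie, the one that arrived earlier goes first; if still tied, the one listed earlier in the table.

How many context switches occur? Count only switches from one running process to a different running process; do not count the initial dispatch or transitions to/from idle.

Timeline: | idle 0-1 | 101 1-2 | 104 2-12 | 100 12-16 | 103 16-19 | 101 19-25 | 102 25-35 |
Completion: 100=16  101=25  102=35  103=19  104=12
Turnaround (C−A): 100=13  101=24  102=33  103=15  104=10

5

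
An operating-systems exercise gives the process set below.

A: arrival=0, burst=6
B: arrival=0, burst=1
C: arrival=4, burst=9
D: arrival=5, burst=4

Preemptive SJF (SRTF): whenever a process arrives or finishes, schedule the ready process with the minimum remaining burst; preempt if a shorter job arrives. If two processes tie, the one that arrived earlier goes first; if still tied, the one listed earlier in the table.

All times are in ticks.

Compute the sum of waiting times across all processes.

10

Schedule: | B 0-1 | A 1-7 | D 7-11 | C 11-20 |
Completion: A=7  B=1  C=20  D=11
Turnaround (C−A): A=7  B=1  C=16  D=6
Waiting = turnaround − burst: A=1, B=0, C=7, D=2
Total waiting = 1 + 0 + 7 + 2 = 10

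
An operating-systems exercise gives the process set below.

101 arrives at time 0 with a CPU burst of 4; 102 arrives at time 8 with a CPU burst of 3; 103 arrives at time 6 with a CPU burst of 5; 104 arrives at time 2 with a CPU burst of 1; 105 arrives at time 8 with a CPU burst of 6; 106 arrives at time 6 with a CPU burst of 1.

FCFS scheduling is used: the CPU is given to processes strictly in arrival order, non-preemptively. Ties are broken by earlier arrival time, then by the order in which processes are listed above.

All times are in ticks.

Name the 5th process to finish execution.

102

Schedule: | 101 0-4 | 104 4-5 | idle 5-6 | 103 6-11 | 106 11-12 | 102 12-15 | 105 15-21 |
Completion: 101=4  102=15  103=11  104=5  105=21  106=12
Turnaround (C−A): 101=4  102=7  103=5  104=3  105=13  106=6
Finish order: 101 → 104 → 103 → 106 → 102 → 105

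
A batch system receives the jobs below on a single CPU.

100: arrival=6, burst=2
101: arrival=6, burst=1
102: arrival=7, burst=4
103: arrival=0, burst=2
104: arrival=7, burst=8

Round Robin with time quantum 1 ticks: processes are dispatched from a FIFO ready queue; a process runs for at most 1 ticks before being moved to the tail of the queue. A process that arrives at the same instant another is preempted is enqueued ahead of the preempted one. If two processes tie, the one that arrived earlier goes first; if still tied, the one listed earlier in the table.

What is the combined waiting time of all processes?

Timeline: | 103 0-2 | idle 2-6 | 100 6-7 | 101 7-8 | 102 8-9 | 104 9-10 | 100 10-11 | 102 11-12 | 104 12-13 | 102 13-14 | 104 14-15 | 102 15-16 | 104 16-21 |
Completion: 100=11  101=8  102=16  103=2  104=21
Waiting = turnaround − burst: 100=3, 101=1, 102=5, 103=0, 104=6
Total waiting = 3 + 1 + 5 + 0 + 6 = 15

15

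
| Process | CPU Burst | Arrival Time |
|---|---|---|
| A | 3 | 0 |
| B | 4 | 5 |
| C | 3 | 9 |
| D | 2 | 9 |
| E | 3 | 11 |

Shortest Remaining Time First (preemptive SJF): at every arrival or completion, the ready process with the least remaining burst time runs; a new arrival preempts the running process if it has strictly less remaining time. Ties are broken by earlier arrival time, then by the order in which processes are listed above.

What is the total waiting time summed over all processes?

5

Gantt: | A 0-3 | idle 3-5 | B 5-9 | D 9-11 | C 11-14 | E 14-17 |
Completion: A=3  B=9  C=14  D=11  E=17
Waiting = turnaround − burst: A=0, B=0, C=2, D=0, E=3
Total waiting = 0 + 0 + 2 + 0 + 3 = 5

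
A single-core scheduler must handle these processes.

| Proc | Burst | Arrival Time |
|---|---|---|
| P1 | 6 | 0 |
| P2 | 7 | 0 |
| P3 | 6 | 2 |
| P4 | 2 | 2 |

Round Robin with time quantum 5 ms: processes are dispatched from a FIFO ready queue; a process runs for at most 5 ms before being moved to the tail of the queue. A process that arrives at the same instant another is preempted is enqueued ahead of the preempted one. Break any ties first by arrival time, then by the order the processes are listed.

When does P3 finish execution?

21

Schedule: | P1 0-5 | P2 5-10 | P3 10-15 | P4 15-17 | P1 17-18 | P2 18-20 | P3 20-21 |
Completion: P1=18  P2=20  P3=21  P4=17
Turnaround (C−A): P1=18  P2=20  P3=19  P4=15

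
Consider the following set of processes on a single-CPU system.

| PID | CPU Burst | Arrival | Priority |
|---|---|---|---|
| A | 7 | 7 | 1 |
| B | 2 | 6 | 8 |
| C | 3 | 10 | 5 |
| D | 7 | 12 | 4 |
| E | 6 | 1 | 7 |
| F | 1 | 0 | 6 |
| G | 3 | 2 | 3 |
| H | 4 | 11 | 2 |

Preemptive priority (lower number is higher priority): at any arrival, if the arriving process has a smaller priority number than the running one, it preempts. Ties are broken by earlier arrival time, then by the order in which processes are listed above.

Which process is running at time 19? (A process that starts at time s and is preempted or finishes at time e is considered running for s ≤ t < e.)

Timeline: | F 0-1 | E 1-2 | G 2-5 | E 5-7 | A 7-14 | H 14-18 | D 18-25 | C 25-28 | E 28-31 | B 31-33 |
Completion: A=14  B=33  C=28  D=25  E=31  F=1  G=5  H=18
Turnaround (C−A): A=7  B=27  C=18  D=13  E=30  F=1  G=3  H=7

D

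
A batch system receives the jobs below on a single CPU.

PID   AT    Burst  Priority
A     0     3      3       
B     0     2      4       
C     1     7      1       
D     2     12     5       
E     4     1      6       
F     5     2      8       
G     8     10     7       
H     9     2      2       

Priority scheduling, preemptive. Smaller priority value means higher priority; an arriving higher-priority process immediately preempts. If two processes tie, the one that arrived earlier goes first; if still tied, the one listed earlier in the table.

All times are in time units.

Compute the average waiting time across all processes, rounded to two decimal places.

13.25

Schedule: | A 0-1 | C 1-8 | A 8-9 | H 9-11 | A 11-12 | B 12-14 | D 14-26 | E 26-27 | G 27-37 | F 37-39 |
Completion: A=12  B=14  C=8  D=26  E=27  F=39  G=37  H=11
Turnaround (C−A): A=12  B=14  C=7  D=24  E=23  F=34  G=29  H=2
Waiting times: A=9, B=12, C=0, D=12, E=22, F=32, G=19, H=0
Average waiting = (9+12+0+12+22+32+19+0) / 8 = 106/8 = 13.25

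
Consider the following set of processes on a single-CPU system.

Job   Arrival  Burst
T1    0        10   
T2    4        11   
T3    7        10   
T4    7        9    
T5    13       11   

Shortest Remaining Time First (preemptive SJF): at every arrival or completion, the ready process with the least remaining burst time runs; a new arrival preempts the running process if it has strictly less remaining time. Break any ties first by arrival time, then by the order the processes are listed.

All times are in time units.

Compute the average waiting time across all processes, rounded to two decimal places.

Gantt: | T1 0-10 | T4 10-19 | T3 19-29 | T2 29-40 | T5 40-51 |
Completion: T1=10  T2=40  T3=29  T4=19  T5=51
Turnaround (C−A): T1=10  T2=36  T3=22  T4=12  T5=38
Waiting times: T1=0, T2=25, T3=12, T4=3, T5=27
Average waiting = (0+25+12+3+27) / 5 = 67/5 = 13.40

13.40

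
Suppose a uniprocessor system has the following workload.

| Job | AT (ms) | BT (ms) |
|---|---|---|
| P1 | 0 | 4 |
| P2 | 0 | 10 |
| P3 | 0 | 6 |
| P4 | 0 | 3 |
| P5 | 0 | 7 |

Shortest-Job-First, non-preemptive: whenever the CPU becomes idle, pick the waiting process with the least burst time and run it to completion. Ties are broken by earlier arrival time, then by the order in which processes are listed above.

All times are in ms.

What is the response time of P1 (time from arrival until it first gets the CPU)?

3

Schedule: | P4 0-3 | P1 3-7 | P3 7-13 | P5 13-20 | P2 20-30 |
Completion: P1=7  P2=30  P3=13  P4=3  P5=20
Turnaround (C−A): P1=7  P2=30  P3=13  P4=3  P5=20
Response(P1) = first start − arrival = 3 − 0 = 3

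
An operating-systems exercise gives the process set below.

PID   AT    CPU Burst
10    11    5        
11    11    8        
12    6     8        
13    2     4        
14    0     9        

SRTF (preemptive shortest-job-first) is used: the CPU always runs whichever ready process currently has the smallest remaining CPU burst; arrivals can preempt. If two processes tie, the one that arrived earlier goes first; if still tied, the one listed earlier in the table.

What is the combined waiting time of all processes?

Timeline: | 14 0-2 | 13 2-6 | 14 6-13 | 10 13-18 | 12 18-26 | 11 26-34 |
Completion: 10=18  11=34  12=26  13=6  14=13
Turnaround (C−A): 10=7  11=23  12=20  13=4  14=13
Waiting = turnaround − burst: 10=2, 11=15, 12=12, 13=0, 14=4
Total waiting = 2 + 15 + 12 + 0 + 4 = 33

33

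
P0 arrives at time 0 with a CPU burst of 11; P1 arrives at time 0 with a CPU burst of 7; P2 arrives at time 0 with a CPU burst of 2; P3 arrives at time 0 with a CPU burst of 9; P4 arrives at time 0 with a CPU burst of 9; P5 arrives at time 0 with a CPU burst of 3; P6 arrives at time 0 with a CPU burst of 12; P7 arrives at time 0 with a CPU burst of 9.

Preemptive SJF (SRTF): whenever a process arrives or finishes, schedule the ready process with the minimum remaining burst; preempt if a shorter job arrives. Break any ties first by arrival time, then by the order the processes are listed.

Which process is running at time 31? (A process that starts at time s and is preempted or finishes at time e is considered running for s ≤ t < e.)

Gantt: | P2 0-2 | P5 2-5 | P1 5-12 | P3 12-21 | P4 21-30 | P7 30-39 | P0 39-50 | P6 50-62 |
Completion: P0=50  P1=12  P2=2  P3=21  P4=30  P5=5  P6=62  P7=39
Turnaround (C−A): P0=50  P1=12  P2=2  P3=21  P4=30  P5=5  P6=62  P7=39

P7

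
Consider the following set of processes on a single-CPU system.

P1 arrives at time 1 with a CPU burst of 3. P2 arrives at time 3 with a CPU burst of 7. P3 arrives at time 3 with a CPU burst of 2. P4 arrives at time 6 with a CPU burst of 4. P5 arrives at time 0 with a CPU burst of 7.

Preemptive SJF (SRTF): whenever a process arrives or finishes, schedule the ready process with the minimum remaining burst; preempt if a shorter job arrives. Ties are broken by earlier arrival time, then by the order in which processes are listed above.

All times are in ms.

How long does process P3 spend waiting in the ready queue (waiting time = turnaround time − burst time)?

1

Gantt: | P5 0-1 | P1 1-4 | P3 4-6 | P4 6-10 | P5 10-16 | P2 16-23 |
Completion: P1=4  P2=23  P3=6  P4=10  P5=16
Turnaround (C−A): P1=3  P2=20  P3=3  P4=4  P5=16
Waiting(P3) = turnaround − burst = 3 − 2 = 1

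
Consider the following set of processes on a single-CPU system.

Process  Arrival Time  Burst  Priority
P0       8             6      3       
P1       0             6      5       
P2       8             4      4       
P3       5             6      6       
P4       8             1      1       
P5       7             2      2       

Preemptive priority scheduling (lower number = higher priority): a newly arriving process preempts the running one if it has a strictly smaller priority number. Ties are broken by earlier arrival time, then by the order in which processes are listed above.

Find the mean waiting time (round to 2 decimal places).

4.17

Schedule: | P1 0-6 | P3 6-7 | P5 7-8 | P4 8-9 | P5 9-10 | P0 10-16 | P2 16-20 | P3 20-25 |
Completion: P0=16  P1=6  P2=20  P3=25  P4=9  P5=10
Waiting times: P0=2, P1=0, P2=8, P3=14, P4=0, P5=1
Average waiting = (2+0+8+14+0+1) / 6 = 25/6 = 4.17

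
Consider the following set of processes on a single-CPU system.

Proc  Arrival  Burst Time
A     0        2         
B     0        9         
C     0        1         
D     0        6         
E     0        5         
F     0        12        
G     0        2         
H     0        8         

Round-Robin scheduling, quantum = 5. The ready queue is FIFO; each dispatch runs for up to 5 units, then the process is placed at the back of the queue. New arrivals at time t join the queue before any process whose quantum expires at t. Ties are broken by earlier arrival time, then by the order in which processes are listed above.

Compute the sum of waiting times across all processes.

165

Timeline: | A 0-2 | B 2-7 | C 7-8 | D 8-13 | E 13-18 | F 18-23 | G 23-25 | H 25-30 | B 30-34 | D 34-35 | F 35-40 | H 40-43 | F 43-45 |
Completion: A=2  B=34  C=8  D=35  E=18  F=45  G=25  H=43
Waiting = turnaround − burst: A=0, B=25, C=7, D=29, E=13, F=33, G=23, H=35
Total waiting = 0 + 25 + 7 + 29 + 13 + 33 + 23 + 35 = 165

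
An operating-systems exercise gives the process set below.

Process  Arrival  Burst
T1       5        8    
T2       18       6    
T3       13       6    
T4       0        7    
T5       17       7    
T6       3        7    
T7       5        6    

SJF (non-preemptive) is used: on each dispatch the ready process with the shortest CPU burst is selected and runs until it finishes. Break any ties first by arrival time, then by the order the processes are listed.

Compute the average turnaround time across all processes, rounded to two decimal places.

17.29

Timeline: | T4 0-7 | T7 7-13 | T3 13-19 | T2 19-25 | T6 25-32 | T5 32-39 | T1 39-47 |
Completion: T1=47  T2=25  T3=19  T4=7  T5=39  T6=32  T7=13
Turnaround (C−A): T1=42  T2=7  T3=6  T4=7  T5=22  T6=29  T7=8
Turnaround times: T1=42, T2=7, T3=6, T4=7, T5=22, T6=29, T7=8
Average turnaround = (42+7+6+7+22+29+8) / 7 = 121/7 = 17.29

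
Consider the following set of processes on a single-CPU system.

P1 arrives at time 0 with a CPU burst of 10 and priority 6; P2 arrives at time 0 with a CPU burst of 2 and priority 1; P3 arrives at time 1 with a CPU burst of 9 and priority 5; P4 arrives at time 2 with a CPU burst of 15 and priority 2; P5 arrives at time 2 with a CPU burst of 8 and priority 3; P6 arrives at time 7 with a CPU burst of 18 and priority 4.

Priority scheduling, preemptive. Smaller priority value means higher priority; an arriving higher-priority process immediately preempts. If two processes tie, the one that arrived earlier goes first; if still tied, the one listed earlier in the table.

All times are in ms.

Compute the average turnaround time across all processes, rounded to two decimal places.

Gantt: | P2 0-2 | P4 2-17 | P5 17-25 | P6 25-43 | P3 43-52 | P1 52-62 |
Completion: P1=62  P2=2  P3=52  P4=17  P5=25  P6=43
Turnaround times: P1=62, P2=2, P3=51, P4=15, P5=23, P6=36
Average turnaround = (62+2+51+15+23+36) / 6 = 189/6 = 31.50

31.50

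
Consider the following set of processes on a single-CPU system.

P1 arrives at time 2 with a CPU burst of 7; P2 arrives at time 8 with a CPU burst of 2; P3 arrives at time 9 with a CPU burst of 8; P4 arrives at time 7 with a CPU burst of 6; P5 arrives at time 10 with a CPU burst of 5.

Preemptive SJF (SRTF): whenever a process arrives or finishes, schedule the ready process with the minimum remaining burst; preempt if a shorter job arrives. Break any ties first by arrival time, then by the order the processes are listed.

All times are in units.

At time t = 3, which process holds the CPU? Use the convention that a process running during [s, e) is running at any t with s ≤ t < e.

Timeline: | idle 0-2 | P1 2-9 | P2 9-11 | P5 11-16 | P4 16-22 | P3 22-30 |
Completion: P1=9  P2=11  P3=30  P4=22  P5=16
Turnaround (C−A): P1=7  P2=3  P3=21  P4=15  P5=6

P1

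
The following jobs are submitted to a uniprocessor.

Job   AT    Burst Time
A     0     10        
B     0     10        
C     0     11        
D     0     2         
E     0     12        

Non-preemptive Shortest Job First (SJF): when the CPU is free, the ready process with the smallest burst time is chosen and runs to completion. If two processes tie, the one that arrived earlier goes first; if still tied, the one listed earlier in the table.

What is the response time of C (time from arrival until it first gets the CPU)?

22

Timeline: | D 0-2 | A 2-12 | B 12-22 | C 22-33 | E 33-45 |
Completion: A=12  B=22  C=33  D=2  E=45
Response(C) = first start − arrival = 22 − 0 = 22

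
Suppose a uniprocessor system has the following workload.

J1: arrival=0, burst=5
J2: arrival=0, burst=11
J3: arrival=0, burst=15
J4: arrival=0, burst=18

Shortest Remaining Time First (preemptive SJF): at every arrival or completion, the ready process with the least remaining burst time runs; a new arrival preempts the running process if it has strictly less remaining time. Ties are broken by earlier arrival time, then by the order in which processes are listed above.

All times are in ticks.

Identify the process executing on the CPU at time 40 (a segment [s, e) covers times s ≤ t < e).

J4

Timeline: | J1 0-5 | J2 5-16 | J3 16-31 | J4 31-49 |
Completion: J1=5  J2=16  J3=31  J4=49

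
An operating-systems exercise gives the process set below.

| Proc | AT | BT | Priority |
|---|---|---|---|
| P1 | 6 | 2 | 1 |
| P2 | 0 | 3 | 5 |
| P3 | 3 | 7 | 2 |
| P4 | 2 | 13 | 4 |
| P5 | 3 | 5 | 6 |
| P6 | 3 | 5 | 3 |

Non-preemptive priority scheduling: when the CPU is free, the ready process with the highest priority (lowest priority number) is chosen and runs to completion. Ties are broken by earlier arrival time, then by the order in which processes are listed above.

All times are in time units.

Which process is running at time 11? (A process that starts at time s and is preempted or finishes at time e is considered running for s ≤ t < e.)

P1

Timeline: | P2 0-3 | P3 3-10 | P1 10-12 | P6 12-17 | P4 17-30 | P5 30-35 |
Completion: P1=12  P2=3  P3=10  P4=30  P5=35  P6=17
Turnaround (C−A): P1=6  P2=3  P3=7  P4=28  P5=32  P6=14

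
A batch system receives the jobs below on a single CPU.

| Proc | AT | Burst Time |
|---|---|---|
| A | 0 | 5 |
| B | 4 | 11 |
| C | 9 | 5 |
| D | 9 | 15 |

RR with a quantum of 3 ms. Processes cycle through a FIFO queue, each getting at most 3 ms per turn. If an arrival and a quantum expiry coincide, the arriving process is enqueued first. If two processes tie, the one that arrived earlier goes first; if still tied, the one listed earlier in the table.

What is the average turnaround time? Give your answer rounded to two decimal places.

Schedule: | A 0-5 | B 5-11 | C 11-14 | D 14-17 | B 17-20 | C 20-22 | D 22-25 | B 25-27 | D 27-36 |
Completion: A=5  B=27  C=22  D=36
Turnaround times: A=5, B=23, C=13, D=27
Average turnaround = (5+23+13+27) / 4 = 68/4 = 17.00

17.00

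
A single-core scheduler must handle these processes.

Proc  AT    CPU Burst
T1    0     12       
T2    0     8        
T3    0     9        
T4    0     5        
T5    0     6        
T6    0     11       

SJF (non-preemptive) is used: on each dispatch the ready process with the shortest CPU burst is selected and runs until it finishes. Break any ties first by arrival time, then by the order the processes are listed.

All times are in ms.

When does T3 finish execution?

Gantt: | T4 0-5 | T5 5-11 | T2 11-19 | T3 19-28 | T6 28-39 | T1 39-51 |
Completion: T1=51  T2=19  T3=28  T4=5  T5=11  T6=39
Turnaround (C−A): T1=51  T2=19  T3=28  T4=5  T5=11  T6=39

28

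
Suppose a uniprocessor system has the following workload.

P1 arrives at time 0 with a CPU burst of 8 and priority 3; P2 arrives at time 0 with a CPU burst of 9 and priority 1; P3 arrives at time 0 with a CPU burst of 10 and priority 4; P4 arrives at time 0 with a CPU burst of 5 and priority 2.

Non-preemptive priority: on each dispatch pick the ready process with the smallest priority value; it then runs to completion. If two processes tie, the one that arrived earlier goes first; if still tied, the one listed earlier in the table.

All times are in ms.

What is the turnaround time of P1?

Gantt: | P2 0-9 | P4 9-14 | P1 14-22 | P3 22-32 |
Completion: P1=22  P2=9  P3=32  P4=14
Turnaround(P1) = completion − arrival = 22 − 0 = 22

22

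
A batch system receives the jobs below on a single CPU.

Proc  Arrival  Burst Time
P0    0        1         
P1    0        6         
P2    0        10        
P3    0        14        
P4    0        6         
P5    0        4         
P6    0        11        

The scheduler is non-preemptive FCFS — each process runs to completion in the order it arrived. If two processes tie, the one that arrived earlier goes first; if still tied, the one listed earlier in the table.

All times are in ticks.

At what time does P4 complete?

37

Timeline: | P0 0-1 | P1 1-7 | P2 7-17 | P3 17-31 | P4 31-37 | P5 37-41 | P6 41-52 |
Completion: P0=1  P1=7  P2=17  P3=31  P4=37  P5=41  P6=52
Turnaround (C−A): P0=1  P1=7  P2=17  P3=31  P4=37  P5=41  P6=52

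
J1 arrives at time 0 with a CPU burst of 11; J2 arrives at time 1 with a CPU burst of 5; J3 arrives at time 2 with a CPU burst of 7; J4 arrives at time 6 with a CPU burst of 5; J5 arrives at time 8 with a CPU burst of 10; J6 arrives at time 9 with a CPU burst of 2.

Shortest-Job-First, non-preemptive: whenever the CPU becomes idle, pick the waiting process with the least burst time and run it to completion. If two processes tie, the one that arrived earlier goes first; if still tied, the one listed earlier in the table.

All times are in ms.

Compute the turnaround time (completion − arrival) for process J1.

Timeline: | J1 0-11 | J6 11-13 | J2 13-18 | J4 18-23 | J3 23-30 | J5 30-40 |
Completion: J1=11  J2=18  J3=30  J4=23  J5=40  J6=13
Turnaround(J1) = completion − arrival = 11 − 0 = 11

11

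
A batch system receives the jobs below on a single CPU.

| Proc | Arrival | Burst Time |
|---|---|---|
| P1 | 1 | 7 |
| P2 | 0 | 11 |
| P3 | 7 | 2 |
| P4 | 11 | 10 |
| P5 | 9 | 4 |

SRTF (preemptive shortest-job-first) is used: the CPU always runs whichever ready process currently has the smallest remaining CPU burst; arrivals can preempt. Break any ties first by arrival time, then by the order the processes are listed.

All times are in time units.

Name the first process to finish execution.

Schedule: | P2 0-1 | P1 1-8 | P3 8-10 | P5 10-14 | P2 14-24 | P4 24-34 |
Completion: P1=8  P2=24  P3=10  P4=34  P5=14
Finish order: P1 → P3 → P5 → P2 → P4

P1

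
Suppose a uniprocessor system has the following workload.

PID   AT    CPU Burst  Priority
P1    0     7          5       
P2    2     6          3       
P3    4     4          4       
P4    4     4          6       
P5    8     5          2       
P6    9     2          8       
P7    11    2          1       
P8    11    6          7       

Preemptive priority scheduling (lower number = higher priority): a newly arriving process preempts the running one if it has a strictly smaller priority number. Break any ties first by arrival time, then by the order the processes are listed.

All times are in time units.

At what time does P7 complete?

13

Timeline: | P1 0-2 | P2 2-8 | P5 8-11 | P7 11-13 | P5 13-15 | P3 15-19 | P1 19-24 | P4 24-28 | P8 28-34 | P6 34-36 |
Completion: P1=24  P2=8  P3=19  P4=28  P5=15  P6=36  P7=13  P8=34
Turnaround (C−A): P1=24  P2=6  P3=15  P4=24  P5=7  P6=27  P7=2  P8=23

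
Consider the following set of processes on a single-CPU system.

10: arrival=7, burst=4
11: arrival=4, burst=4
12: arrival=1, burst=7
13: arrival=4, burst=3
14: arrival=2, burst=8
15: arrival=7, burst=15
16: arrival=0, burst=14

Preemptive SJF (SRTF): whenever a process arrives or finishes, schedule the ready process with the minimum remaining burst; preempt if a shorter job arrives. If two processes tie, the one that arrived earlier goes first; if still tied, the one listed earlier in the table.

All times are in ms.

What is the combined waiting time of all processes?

Timeline: | 16 0-1 | 12 1-4 | 13 4-7 | 12 7-11 | 11 11-15 | 10 15-19 | 14 19-27 | 16 27-40 | 15 40-55 |
Completion: 10=19  11=15  12=11  13=7  14=27  15=55  16=40
Turnaround (C−A): 10=12  11=11  12=10  13=3  14=25  15=48  16=40
Waiting = turnaround − burst: 10=8, 11=7, 12=3, 13=0, 14=17, 15=33, 16=26
Total waiting = 8 + 7 + 3 + 0 + 17 + 33 + 26 = 94

94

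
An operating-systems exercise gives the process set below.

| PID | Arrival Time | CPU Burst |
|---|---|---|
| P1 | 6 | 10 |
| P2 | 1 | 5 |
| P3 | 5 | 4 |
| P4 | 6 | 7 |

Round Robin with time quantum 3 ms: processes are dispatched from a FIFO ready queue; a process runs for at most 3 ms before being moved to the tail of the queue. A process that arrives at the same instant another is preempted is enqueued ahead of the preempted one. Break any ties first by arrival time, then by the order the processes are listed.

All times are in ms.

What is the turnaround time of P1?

Schedule: | idle 0-1 | P2 1-6 | P3 6-9 | P1 9-12 | P4 12-15 | P3 15-16 | P1 16-19 | P4 19-22 | P1 22-25 | P4 25-26 | P1 26-27 |
Completion: P1=27  P2=6  P3=16  P4=26
Turnaround (C−A): P1=21  P2=5  P3=11  P4=20
Turnaround(P1) = completion − arrival = 27 − 6 = 21

21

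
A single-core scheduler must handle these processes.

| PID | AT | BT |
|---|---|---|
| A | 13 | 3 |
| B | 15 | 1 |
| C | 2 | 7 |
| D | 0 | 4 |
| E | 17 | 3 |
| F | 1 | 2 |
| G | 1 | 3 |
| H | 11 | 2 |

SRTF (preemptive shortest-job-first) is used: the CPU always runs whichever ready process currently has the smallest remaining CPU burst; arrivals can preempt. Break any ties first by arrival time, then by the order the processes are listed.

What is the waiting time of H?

0

Schedule: | D 0-1 | F 1-3 | D 3-6 | G 6-9 | C 9-11 | H 11-13 | A 13-16 | B 16-17 | E 17-20 | C 20-25 |
Completion: A=16  B=17  C=25  D=6  E=20  F=3  G=9  H=13
Turnaround (C−A): A=3  B=2  C=23  D=6  E=3  F=2  G=8  H=2
Waiting(H) = turnaround − burst = 2 − 2 = 0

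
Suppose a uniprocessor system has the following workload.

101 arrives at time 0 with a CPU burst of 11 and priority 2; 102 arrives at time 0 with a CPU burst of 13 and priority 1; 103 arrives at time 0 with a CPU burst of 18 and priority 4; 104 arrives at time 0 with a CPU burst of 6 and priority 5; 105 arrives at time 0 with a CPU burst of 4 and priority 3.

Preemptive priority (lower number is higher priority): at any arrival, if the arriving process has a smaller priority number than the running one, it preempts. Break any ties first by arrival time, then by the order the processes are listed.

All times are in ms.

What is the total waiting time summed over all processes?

111

Timeline: | 102 0-13 | 101 13-24 | 105 24-28 | 103 28-46 | 104 46-52 |
Completion: 101=24  102=13  103=46  104=52  105=28
Turnaround (C−A): 101=24  102=13  103=46  104=52  105=28
Waiting = turnaround − burst: 101=13, 102=0, 103=28, 104=46, 105=24
Total waiting = 13 + 0 + 28 + 46 + 24 = 111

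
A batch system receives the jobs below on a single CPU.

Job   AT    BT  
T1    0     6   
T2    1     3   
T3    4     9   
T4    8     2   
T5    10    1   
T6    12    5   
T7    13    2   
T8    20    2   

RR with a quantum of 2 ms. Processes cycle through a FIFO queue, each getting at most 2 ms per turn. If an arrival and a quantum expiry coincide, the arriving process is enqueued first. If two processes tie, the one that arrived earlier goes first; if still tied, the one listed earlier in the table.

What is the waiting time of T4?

3

Schedule: | T1 0-2 | T2 2-4 | T1 4-6 | T3 6-8 | T2 8-9 | T1 9-11 | T4 11-13 | T3 13-15 | T5 15-16 | T6 16-18 | T7 18-20 | T3 20-22 | T6 22-24 | T8 24-26 | T3 26-28 | T6 28-29 | T3 29-30 |
Completion: T1=11  T2=9  T3=30  T4=13  T5=16  T6=29  T7=20  T8=26
Turnaround (C−A): T1=11  T2=8  T3=26  T4=5  T5=6  T6=17  T7=7  T8=6
Waiting(T4) = turnaround − burst = 5 − 2 = 3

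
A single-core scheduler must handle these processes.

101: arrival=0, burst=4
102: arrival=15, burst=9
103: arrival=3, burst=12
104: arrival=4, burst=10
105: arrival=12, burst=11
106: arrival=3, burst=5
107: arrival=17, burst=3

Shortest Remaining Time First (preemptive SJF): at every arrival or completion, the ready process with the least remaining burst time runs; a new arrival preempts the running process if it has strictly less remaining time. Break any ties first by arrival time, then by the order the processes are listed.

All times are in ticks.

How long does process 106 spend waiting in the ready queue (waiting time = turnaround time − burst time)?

1

Gantt: | 101 0-4 | 106 4-9 | 104 9-19 | 107 19-22 | 102 22-31 | 105 31-42 | 103 42-54 |
Completion: 101=4  102=31  103=54  104=19  105=42  106=9  107=22
Waiting(106) = turnaround − burst = 6 − 5 = 1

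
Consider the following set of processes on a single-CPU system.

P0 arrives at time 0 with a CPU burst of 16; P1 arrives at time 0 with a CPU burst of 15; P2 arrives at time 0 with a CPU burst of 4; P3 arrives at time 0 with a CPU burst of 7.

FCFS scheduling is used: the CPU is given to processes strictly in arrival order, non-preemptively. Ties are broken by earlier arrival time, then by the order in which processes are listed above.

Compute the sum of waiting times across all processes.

Schedule: | P0 0-16 | P1 16-31 | P2 31-35 | P3 35-42 |
Completion: P0=16  P1=31  P2=35  P3=42
Waiting = turnaround − burst: P0=0, P1=16, P2=31, P3=35
Total waiting = 0 + 16 + 31 + 35 = 82

82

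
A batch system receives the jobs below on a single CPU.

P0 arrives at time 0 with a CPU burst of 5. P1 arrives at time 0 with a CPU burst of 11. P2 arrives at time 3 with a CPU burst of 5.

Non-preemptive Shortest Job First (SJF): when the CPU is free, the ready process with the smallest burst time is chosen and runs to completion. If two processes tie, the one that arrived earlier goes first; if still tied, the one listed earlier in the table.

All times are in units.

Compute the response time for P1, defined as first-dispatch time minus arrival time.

10

Gantt: | P0 0-5 | P2 5-10 | P1 10-21 |
Completion: P0=5  P1=21  P2=10
Turnaround (C−A): P0=5  P1=21  P2=7
Response(P1) = first start − arrival = 10 − 0 = 10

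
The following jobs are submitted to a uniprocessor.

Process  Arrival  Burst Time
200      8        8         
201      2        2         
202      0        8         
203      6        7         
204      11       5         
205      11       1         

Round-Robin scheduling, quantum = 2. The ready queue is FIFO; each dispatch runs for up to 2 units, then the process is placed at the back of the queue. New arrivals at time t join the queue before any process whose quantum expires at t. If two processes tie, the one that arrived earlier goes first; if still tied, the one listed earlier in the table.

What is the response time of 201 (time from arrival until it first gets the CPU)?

0

Gantt: | 202 0-2 | 201 2-4 | 202 4-6 | 203 6-8 | 202 8-10 | 200 10-12 | 203 12-14 | 202 14-16 | 204 16-18 | 205 18-19 | 200 19-21 | 203 21-23 | 204 23-25 | 200 25-27 | 203 27-28 | 204 28-29 | 200 29-31 |
Completion: 200=31  201=4  202=16  203=28  204=29  205=19
Turnaround (C−A): 200=23  201=2  202=16  203=22  204=18  205=8
Response(201) = first start − arrival = 2 − 2 = 0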